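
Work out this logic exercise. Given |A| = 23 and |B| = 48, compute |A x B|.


The Cartesian product A x B contains all ordered pairs (a, b).
|A x B| = |A| * |B| = 23 * 48 = 1104

1104


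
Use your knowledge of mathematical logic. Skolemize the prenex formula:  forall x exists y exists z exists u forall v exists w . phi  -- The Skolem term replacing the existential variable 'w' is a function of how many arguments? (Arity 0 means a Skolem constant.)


Quantifier prefix: forall x exists y exists z exists u forall v exists w
'w' is existentially quantified at position 6.
Universal variables preceding it: x, v
Skolem function arity = 2

2


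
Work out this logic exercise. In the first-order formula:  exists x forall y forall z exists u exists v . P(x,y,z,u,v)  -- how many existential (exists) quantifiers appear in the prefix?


Quantifier prefix: exists x forall y forall z exists u exists v
Mark each quantifier type:
  E U U E E
Universal count = 2, Existential count = 3
Asked for existential (exists) quantifiers: 3

3


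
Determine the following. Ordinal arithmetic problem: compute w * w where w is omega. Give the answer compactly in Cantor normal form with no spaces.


Compute w * w.
Ordinal * is associative and left-distributive over +, but NOT commutative; for finite n>1, n*w = w but w*n stays w*n.
w * w = w^2 by definition.
Result = w^2

w^2


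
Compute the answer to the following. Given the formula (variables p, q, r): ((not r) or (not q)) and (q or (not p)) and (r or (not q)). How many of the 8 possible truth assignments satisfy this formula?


Evaluate all 8 assignments for p, q, r:
p=0, q=0, r=0: 1
p=0, q=0, r=1: 1
p=0, q=1, r=0: 0
p=0, q=1, r=1: 0
p=1, q=0, r=0: 0
p=1, q=0, r=1: 0
p=1, q=1, r=0: 0
p=1, q=1, r=1: 0
Satisfying count = 2

2


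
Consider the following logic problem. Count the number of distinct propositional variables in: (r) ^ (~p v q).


Identify each variable that appears in the formula.
Variables found: p, q, r
Count = 3

3


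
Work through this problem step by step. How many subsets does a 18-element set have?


The power set of a set with n elements has 2^n elements.
|P(S)| = 2^18 = 262144

262144


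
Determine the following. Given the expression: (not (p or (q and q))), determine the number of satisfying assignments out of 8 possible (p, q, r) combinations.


Check all 8 assignments:
p=0, q=0, r=0: 1
p=0, q=0, r=1: 1
p=0, q=1, r=0: 0
p=0, q=1, r=1: 0
p=1, q=0, r=0: 0
p=1, q=0, r=1: 0
p=1, q=1, r=0: 0
p=1, q=1, r=1: 0
Count of True = 2

2


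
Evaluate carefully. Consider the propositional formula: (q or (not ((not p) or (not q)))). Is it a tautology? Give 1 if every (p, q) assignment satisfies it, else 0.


Check all 4 assignments:
p=0, q=0: 0
p=0, q=1: 1
p=1, q=0: 0
p=1, q=1: 1
Satisfying count = 2/4.
Tautology iff count = 4: no.

0


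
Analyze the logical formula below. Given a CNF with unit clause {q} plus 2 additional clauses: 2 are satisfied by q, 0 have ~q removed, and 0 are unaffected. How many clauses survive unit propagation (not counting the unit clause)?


Satisfied (removed): 2
Shortened (remain): 0
Unchanged (remain): 0
Remaining = 0 + 0 = 0

0


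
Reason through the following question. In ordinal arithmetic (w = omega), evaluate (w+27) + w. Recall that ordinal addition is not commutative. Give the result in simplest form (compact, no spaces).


Compute (w+27) + w.
Ordinal + is associative but NOT commutative; for finite n>0, n + w = w but w + n stays w+n.
(w+27) + w = w + (27+w) = w + w = w*2 (the finite tail 27 is absorbed by the right w).
Result = w*2

w*2


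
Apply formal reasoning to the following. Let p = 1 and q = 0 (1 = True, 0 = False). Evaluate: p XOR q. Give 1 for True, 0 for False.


p = 1, q = 0
Operation: p XOR q
Evaluate: 1 XOR 0 = 1

1


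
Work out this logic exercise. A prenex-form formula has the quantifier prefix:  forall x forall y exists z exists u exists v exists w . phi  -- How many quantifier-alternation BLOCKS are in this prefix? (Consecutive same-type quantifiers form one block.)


Quantifier-type sequence: A A E E E E  (A=forall, E=exists)
Group into maximal same-type runs:
  Ax2 | Ex4
Number of blocks = 2

2


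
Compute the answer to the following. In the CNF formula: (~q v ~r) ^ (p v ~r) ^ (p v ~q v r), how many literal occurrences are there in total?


Counting literals in each clause:
Clause 1: 2 literal(s)
Clause 2: 2 literal(s)
Clause 3: 3 literal(s)
Total = 7

7


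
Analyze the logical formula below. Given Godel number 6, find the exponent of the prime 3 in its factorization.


Factorize 6 by dividing by 3 repeatedly.
Division steps: 3 divides 6 exactly 1 time(s).
Exponent of 3 = 1

1


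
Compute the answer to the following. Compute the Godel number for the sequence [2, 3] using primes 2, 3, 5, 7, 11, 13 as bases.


Encode each element as an exponent of the corresponding prime:
  2^2 = 4
  3^3 = 27
Product = 4 * 27 = 108

108


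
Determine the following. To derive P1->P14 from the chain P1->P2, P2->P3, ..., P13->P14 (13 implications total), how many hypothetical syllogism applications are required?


With 13 implications in a chain connecting 14 propositions:
P1->P2, P2->P3, ..., P13->P14
Steps needed = (number of implications) - 1 = 13 - 1 = 12

12


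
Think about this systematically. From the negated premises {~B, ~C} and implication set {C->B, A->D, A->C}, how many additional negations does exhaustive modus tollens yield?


Initial negated facts: {~B, ~C}
Apply modus tollens to closure:
  ~C and A->C  =>  ~A
Final negated: {~A, ~B, ~C}
New negations: {~A}
Count = 1

1


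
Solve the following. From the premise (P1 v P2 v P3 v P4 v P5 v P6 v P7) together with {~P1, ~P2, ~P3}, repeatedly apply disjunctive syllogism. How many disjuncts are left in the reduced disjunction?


Original disjuncts (7): P1, P2, P3, P4, P5, P6, P7
Negated (eliminate): ~P1, ~P2, ~P3
Remaining disjuncts: P4, P5, P6, P7
Count = 7 - 3 = 4

4


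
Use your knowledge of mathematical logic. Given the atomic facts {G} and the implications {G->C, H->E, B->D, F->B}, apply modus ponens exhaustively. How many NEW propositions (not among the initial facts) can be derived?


Initial facts: {G}
Apply modus ponens to closure:
  G and G->C  =>  C
Final known: {C, G}
New propositions: {C}
Count = 1

1


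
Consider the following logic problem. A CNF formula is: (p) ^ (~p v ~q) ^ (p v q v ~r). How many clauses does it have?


A CNF formula is a conjunction of clauses.
Clauses are separated by ^.
Counting the conjuncts: 3 clauses.

3


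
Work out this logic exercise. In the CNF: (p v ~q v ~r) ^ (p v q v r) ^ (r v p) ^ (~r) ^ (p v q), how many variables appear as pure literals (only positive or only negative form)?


Check each variable for pure literal status:
p: pure positive
q: mixed (not pure)
r: mixed (not pure)
Pure literal count = 1

1


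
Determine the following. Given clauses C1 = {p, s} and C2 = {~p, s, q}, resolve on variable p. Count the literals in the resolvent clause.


Remove p from C1 and ~p from C2.
C1 remainder: {s}
C2 remainder: {s, q}
Union (resolvent): {q, s}
Resolvent has 2 literal(s).

2


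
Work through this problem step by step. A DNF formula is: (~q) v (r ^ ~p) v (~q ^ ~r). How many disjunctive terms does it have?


A DNF formula is a disjunction of terms (conjunctions).
Terms are separated by v.
Counting the disjuncts: 3 terms.

3


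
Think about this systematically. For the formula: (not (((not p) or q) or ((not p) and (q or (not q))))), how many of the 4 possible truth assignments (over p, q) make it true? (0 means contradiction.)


Check all 4 assignments:
p=0, q=0: 0
p=0, q=1: 0
p=1, q=0: 1
p=1, q=1: 0
Count of True = 1

1


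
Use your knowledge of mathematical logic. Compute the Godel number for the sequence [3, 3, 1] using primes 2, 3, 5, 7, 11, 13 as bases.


Encode each element as an exponent of the corresponding prime:
  2^3 = 8
  3^3 = 27
  5^1 = 5
Product = 8 * 27 * 5 = 1080

1080


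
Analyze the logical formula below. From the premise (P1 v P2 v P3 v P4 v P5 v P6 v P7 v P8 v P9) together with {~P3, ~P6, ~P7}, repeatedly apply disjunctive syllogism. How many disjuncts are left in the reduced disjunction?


Original disjuncts (9): P1, P2, P3, P4, P5, P6, P7, P8, P9
Negated (eliminate): ~P3, ~P6, ~P7
Remaining disjuncts: P1, P2, P4, P5, P8, P9
Count = 9 - 3 = 6

6


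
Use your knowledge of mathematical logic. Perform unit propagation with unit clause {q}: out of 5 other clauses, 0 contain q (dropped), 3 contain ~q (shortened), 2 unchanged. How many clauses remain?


Satisfied (removed): 0
Shortened (remain): 3
Unchanged (remain): 2
Remaining = 3 + 2 = 5

5


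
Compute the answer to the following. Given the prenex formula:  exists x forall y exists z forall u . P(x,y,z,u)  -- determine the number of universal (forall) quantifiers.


Quantifier prefix: exists x forall y exists z forall u
Mark each quantifier type:
  E U E U
Universal count = 2, Existential count = 2
Asked for universal (forall) quantifiers: 2

2


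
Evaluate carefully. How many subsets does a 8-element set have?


The power set of a set with n elements has 2^n elements.
|P(S)| = 2^8 = 256

256


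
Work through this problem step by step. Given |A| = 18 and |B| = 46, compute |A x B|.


The Cartesian product A x B contains all ordered pairs (a, b).
|A x B| = |A| * |B| = 18 * 46 = 828

828


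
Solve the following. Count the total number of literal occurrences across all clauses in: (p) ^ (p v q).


Counting literals in each clause:
Clause 1: 1 literal(s)
Clause 2: 2 literal(s)
Total = 3

3


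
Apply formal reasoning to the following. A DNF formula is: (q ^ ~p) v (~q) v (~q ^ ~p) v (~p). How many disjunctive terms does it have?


A DNF formula is a disjunction of terms (conjunctions).
Terms are separated by v.
Counting the disjuncts: 4 terms.

4


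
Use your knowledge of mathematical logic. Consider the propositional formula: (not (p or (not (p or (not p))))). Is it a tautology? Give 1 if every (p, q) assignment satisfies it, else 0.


Check all 4 assignments:
p=0, q=0: 1
p=0, q=1: 1
p=1, q=0: 0
p=1, q=1: 0
Satisfying count = 2/4.
Tautology iff count = 4: no.

0


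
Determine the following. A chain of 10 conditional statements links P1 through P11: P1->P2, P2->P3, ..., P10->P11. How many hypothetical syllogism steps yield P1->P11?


With 10 implications in a chain connecting 11 propositions:
P1->P2, P2->P3, ..., P10->P11
Steps needed = (number of implications) - 1 = 10 - 1 = 9

9


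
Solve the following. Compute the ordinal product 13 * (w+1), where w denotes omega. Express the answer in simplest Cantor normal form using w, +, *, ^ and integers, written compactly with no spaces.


Compute 13 * (w+1).
Ordinal * is associative and left-distributive over +, but NOT commutative; for finite n>1, n*w = w but w*n stays w*n.
By left-distributivity: 13 * (w+1) = 13*w + 13*1 = w + 13 = w+13.
Result = w+13

w+13


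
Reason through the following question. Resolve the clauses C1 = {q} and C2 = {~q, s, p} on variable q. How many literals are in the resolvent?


Remove q from C1 and ~q from C2.
C1 remainder: {}
C2 remainder: {s, p}
Union (resolvent): {p, s}
Resolvent has 2 literal(s).

2


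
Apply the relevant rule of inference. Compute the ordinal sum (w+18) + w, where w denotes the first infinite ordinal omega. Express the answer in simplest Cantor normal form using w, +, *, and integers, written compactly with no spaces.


Compute (w+18) + w.
Ordinal + is associative but NOT commutative; for finite n>0, n + w = w but w + n stays w+n.
(w+18) + w = w + (18+w) = w + w = w*2 (the finite tail 18 is absorbed by the right w).
Result = w*2

w*2


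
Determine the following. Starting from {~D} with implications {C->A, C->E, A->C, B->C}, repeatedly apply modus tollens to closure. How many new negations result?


Initial negated facts: {~D}
Apply modus tollens to closure:
  (no implication fires)
Final negated: {~D}
New negations: {(none)}
Count = 0

0


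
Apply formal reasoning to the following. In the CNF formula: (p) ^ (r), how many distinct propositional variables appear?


Identify each variable that appears in the formula.
Variables found: p, r
Count = 2

2


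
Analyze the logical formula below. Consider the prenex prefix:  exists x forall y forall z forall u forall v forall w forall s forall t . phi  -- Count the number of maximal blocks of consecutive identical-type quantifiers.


Quantifier-type sequence: E A A A A A A A  (A=forall, E=exists)
Group into maximal same-type runs:
  Ex1 | Ax7
Number of blocks = 2

2


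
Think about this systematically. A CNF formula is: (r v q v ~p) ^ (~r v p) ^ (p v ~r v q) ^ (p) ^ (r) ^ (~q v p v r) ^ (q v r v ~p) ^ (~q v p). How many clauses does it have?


A CNF formula is a conjunction of clauses.
Clauses are separated by ^.
Counting the conjuncts: 8 clauses.

8


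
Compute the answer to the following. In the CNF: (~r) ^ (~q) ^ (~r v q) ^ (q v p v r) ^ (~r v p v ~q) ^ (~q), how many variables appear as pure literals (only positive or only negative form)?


Check each variable for pure literal status:
p: pure positive
q: mixed (not pure)
r: mixed (not pure)
Pure literal count = 1

1


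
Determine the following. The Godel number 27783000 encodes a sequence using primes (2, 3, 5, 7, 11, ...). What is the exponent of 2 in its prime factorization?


Factorize 27783000 by dividing by 2 repeatedly.
Division steps: 2 divides 27783000 exactly 3 time(s).
Exponent of 2 = 3

3


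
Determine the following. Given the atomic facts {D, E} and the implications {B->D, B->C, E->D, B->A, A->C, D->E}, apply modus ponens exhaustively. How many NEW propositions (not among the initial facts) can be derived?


Initial facts: {D, E}
Apply modus ponens to closure:
  (no implication fires)
Final known: {D, E}
New propositions: {(none)}
Count = 0

0


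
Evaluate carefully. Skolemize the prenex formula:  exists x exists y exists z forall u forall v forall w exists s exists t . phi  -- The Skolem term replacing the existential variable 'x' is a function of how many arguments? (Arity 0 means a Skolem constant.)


Quantifier prefix: exists x exists y exists z forall u forall v forall w exists s exists t
'x' is existentially quantified at position 1.
No universal quantifiers precede it.
Skolem function arity = 0 (a Skolem constant)

0


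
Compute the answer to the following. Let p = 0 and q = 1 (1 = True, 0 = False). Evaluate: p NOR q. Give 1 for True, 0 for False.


p = 0, q = 1
Operation: p NOR q
Evaluate: 0 NOR 1 = 0

0


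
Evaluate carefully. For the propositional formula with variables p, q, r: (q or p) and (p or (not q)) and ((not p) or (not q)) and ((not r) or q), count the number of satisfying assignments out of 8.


Evaluate all 8 assignments for p, q, r:
p=0, q=0, r=0: 0
p=0, q=0, r=1: 0
p=0, q=1, r=0: 0
p=0, q=1, r=1: 0
p=1, q=0, r=0: 1
p=1, q=0, r=1: 0
p=1, q=1, r=0: 0
p=1, q=1, r=1: 0
Satisfying count = 1

1


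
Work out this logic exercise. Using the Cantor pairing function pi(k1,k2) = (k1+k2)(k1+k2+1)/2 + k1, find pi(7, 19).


k1 + k2 = 26
(k1+k2)(k1+k2+1)/2 = 26 * 27 / 2 = 351
pi = 351 + 7 = 358

358


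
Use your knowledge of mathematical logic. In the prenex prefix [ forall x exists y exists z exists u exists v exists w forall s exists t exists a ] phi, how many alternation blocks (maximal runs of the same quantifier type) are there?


Quantifier-type sequence: A E E E E E A E E  (A=forall, E=exists)
Group into maximal same-type runs:
  Ax1 | Ex5 | Ax1 | Ex2
Number of blocks = 4

4


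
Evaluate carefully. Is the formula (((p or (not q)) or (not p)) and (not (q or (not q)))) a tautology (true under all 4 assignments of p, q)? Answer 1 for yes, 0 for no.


Check all 4 assignments:
p=0, q=0: 0
p=0, q=1: 0
p=1, q=0: 0
p=1, q=1: 0
Satisfying count = 0/4.
Tautology iff count = 4: no.

0


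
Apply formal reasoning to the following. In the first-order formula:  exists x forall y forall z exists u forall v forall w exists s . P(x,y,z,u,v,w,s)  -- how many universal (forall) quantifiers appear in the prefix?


Quantifier prefix: exists x forall y forall z exists u forall v forall w exists s
Mark each quantifier type:
  E U U E U U E
Universal count = 4, Existential count = 3
Asked for universal (forall) quantifiers: 4

4


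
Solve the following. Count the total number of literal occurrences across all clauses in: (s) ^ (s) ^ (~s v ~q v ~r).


Counting literals in each clause:
Clause 1: 1 literal(s)
Clause 2: 1 literal(s)
Clause 3: 3 literal(s)
Total = 5

5


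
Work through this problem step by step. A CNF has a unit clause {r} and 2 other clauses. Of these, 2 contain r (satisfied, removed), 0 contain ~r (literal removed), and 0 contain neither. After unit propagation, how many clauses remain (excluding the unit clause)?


Satisfied (removed): 2
Shortened (remain): 0
Unchanged (remain): 0
Remaining = 0 + 0 = 0

0


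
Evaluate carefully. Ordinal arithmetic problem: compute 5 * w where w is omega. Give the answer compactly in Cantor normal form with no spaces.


Compute 5 * w.
Ordinal * is associative and left-distributive over +, but NOT commutative; for finite n>1, n*w = w but w*n stays w*n.
For finite n>0, n * w = sup{n*k : k<w} = w. So 5 * w = w.
Result = w

w


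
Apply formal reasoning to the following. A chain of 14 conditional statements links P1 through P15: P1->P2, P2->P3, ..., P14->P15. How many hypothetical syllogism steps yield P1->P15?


With 14 implications in a chain connecting 15 propositions:
P1->P2, P2->P3, ..., P14->P15
Steps needed = (number of implications) - 1 = 14 - 1 = 13

13


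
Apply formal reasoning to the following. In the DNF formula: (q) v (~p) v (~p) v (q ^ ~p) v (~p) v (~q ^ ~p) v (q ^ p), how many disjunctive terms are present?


A DNF formula is a disjunction of terms (conjunctions).
Terms are separated by v.
Counting the disjuncts: 7 terms.

7


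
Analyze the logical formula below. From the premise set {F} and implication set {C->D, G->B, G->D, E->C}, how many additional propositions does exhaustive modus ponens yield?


Initial facts: {F}
Apply modus ponens to closure:
  (no implication fires)
Final known: {F}
New propositions: {(none)}
Count = 0

0


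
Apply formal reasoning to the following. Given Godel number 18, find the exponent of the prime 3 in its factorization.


Factorize 18 by dividing by 3 repeatedly.
Division steps: 3 divides 18 exactly 2 time(s).
Exponent of 3 = 2

2


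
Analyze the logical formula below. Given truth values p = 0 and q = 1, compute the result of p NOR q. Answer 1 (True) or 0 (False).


p = 0, q = 1
Operation: p NOR q
Evaluate: 0 NOR 1 = 0

0


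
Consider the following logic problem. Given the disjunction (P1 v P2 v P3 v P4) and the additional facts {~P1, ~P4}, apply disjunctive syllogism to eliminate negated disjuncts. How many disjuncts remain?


Original disjuncts (4): P1, P2, P3, P4
Negated (eliminate): ~P1, ~P4
Remaining disjuncts: P2, P3
Count = 4 - 2 = 2

2


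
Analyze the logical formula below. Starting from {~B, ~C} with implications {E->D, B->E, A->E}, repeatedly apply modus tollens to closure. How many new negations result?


Initial negated facts: {~B, ~C}
Apply modus tollens to closure:
  (no implication fires)
Final negated: {~B, ~C}
New negations: {(none)}
Count = 0

0


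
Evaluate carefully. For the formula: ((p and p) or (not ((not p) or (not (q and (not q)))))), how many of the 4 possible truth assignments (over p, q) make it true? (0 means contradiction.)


Check all 4 assignments:
p=0, q=0: 0
p=0, q=1: 0
p=1, q=0: 1
p=1, q=1: 1
Count of True = 2

2


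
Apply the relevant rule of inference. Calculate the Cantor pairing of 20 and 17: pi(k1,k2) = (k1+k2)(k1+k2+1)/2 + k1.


k1 + k2 = 37
(k1+k2)(k1+k2+1)/2 = 37 * 38 / 2 = 703
pi = 703 + 20 = 723

723


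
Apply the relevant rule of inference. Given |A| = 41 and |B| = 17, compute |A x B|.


The Cartesian product A x B contains all ordered pairs (a, b).
|A x B| = |A| * |B| = 41 * 17 = 697

697


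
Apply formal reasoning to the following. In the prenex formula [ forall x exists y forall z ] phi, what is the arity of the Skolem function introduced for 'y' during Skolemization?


Quantifier prefix: forall x exists y forall z
'y' is existentially quantified at position 2.
Universal variables preceding it: x
Skolem function arity = 1

1


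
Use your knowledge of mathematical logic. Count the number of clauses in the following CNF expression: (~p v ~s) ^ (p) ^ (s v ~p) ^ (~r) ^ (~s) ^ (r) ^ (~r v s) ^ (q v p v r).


A CNF formula is a conjunction of clauses.
Clauses are separated by ^.
Counting the conjuncts: 8 clauses.

8


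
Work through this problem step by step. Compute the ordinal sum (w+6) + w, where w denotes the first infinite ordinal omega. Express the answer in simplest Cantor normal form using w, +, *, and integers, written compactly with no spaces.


Compute (w+6) + w.
Ordinal + is associative but NOT commutative; for finite n>0, n + w = w but w + n stays w+n.
(w+6) + w = w + (6+w) = w + w = w*2 (the finite tail 6 is absorbed by the right w).
Result = w*2

w*2


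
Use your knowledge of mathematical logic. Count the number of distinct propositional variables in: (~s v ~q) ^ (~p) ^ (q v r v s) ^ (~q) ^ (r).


Identify each variable that appears in the formula.
Variables found: p, q, r, s
Count = 4

4


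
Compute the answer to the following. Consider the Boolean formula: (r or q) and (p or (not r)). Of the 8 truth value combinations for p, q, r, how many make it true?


Evaluate all 8 assignments for p, q, r:
p=0, q=0, r=0: 0
p=0, q=0, r=1: 0
p=0, q=1, r=0: 1
p=0, q=1, r=1: 0
p=1, q=0, r=0: 0
p=1, q=0, r=1: 1
p=1, q=1, r=0: 1
p=1, q=1, r=1: 1
Satisfying count = 4

4


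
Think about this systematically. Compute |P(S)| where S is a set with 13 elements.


The power set of a set with n elements has 2^n elements.
|P(S)| = 2^13 = 8192

8192


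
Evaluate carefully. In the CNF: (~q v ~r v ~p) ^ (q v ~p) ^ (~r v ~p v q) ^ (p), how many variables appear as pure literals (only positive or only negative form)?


Check each variable for pure literal status:
p: mixed (not pure)
q: mixed (not pure)
r: pure negative
Pure literal count = 1

1


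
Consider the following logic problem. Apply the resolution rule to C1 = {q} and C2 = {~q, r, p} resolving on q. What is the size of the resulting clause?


Remove q from C1 and ~q from C2.
C1 remainder: {}
C2 remainder: {r, p}
Union (resolvent): {p, r}
Resolvent has 2 literal(s).

2


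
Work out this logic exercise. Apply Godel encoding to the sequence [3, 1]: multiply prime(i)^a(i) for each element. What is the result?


Encode each element as an exponent of the corresponding prime:
  2^3 = 8
  3^1 = 3
Product = 8 * 3 = 24

24


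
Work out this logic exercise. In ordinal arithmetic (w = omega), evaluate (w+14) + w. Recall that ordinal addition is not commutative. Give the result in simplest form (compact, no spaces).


Compute (w+14) + w.
Ordinal + is associative but NOT commutative; for finite n>0, n + w = w but w + n stays w+n.
(w+14) + w = w + (14+w) = w + w = w*2 (the finite tail 14 is absorbed by the right w).
Result = w*2

w*2


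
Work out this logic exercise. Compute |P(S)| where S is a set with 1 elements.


The power set of a set with n elements has 2^n elements.
|P(S)| = 2^1 = 2

2


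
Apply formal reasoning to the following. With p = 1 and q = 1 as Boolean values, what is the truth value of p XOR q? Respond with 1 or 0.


p = 1, q = 1
Operation: p XOR q
Evaluate: 1 XOR 1 = 0

0


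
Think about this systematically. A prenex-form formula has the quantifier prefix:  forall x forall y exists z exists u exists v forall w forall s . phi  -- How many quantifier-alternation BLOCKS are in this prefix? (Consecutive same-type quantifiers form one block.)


Quantifier-type sequence: A A E E E A A  (A=forall, E=exists)
Group into maximal same-type runs:
  Ax2 | Ex3 | Ax2
Number of blocks = 3

3


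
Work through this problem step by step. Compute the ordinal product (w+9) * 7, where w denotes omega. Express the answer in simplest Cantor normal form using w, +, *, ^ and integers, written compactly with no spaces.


Compute (w+9) * 7.
Ordinal * is associative and left-distributive over +, but NOT commutative; for finite n>1, n*w = w but w*n stays w*n.
(w+9) * 7 = (w+9) repeated 7 times. Each intermediate +9 is absorbed by the following w; only the last survives: w*7+9.
Result = w*7+9

w*7+9


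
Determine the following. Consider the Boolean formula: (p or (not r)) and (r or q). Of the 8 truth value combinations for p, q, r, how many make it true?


Evaluate all 8 assignments for p, q, r:
p=0, q=0, r=0: 0
p=0, q=0, r=1: 0
p=0, q=1, r=0: 1
p=0, q=1, r=1: 0
p=1, q=0, r=0: 0
p=1, q=0, r=1: 1
p=1, q=1, r=0: 1
p=1, q=1, r=1: 1
Satisfying count = 4

4


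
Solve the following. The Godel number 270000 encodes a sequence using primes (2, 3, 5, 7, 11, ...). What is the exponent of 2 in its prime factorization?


Factorize 270000 by dividing by 2 repeatedly.
Division steps: 2 divides 270000 exactly 4 time(s).
Exponent of 2 = 4

4


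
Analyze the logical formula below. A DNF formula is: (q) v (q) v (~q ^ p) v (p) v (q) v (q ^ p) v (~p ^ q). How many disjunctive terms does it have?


A DNF formula is a disjunction of terms (conjunctions).
Terms are separated by v.
Counting the disjuncts: 7 terms.

7


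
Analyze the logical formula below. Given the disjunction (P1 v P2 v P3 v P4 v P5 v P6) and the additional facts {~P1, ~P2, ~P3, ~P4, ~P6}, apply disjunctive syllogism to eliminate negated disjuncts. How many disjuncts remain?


Original disjuncts (6): P1, P2, P3, P4, P5, P6
Negated (eliminate): ~P1, ~P2, ~P3, ~P4, ~P6
Remaining disjuncts: P5
Count = 6 - 5 = 1

1


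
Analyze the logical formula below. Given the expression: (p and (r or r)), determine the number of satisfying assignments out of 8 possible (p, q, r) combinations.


Check all 8 assignments:
p=0, q=0, r=0: 0
p=0, q=0, r=1: 0
p=0, q=1, r=0: 0
p=0, q=1, r=1: 0
p=1, q=0, r=0: 0
p=1, q=0, r=1: 1
p=1, q=1, r=0: 0
p=1, q=1, r=1: 1
Count of True = 2

2


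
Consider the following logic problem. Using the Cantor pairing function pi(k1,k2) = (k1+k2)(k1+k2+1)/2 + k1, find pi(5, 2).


k1 + k2 = 7
(k1+k2)(k1+k2+1)/2 = 7 * 8 / 2 = 28
pi = 28 + 5 = 33

33


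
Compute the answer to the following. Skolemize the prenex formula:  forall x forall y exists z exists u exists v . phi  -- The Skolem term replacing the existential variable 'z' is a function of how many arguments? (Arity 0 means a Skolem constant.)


Quantifier prefix: forall x forall y exists z exists u exists v
'z' is existentially quantified at position 3.
Universal variables preceding it: x, y
Skolem function arity = 2

2


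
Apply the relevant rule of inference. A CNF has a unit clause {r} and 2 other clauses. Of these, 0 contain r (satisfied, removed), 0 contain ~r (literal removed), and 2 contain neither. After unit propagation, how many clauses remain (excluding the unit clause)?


Satisfied (removed): 0
Shortened (remain): 0
Unchanged (remain): 2
Remaining = 0 + 2 = 2

2


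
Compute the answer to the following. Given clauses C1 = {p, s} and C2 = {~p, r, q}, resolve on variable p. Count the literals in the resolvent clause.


Remove p from C1 and ~p from C2.
C1 remainder: {s}
C2 remainder: {r, q}
Union (resolvent): {q, r, s}
Resolvent has 3 literal(s).

3


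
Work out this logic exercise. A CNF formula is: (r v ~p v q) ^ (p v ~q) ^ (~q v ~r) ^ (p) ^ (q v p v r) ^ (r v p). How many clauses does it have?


A CNF formula is a conjunction of clauses.
Clauses are separated by ^.
Counting the conjuncts: 6 clauses.

6


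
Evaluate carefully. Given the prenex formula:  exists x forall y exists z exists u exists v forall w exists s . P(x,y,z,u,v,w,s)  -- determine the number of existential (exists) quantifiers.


Quantifier prefix: exists x forall y exists z exists u exists v forall w exists s
Mark each quantifier type:
  E U E E E U E
Universal count = 2, Existential count = 5
Asked for existential (exists) quantifiers: 5

5


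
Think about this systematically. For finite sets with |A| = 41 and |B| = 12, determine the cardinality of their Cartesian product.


The Cartesian product A x B contains all ordered pairs (a, b).
|A x B| = |A| * |B| = 41 * 12 = 492

492


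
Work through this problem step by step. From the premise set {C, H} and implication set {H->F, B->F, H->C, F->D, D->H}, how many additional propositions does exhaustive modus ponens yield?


Initial facts: {C, H}
Apply modus ponens to closure:
  H and H->F  =>  F
  F and F->D  =>  D
Final known: {C, D, F, H}
New propositions: {D, F}
Count = 2

2


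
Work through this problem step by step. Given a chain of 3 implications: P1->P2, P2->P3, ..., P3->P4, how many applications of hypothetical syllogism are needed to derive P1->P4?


With 3 implications in a chain connecting 4 propositions:
P1->P2, P2->P3, ..., P3->P4
Steps needed = (number of implications) - 1 = 3 - 1 = 2

2


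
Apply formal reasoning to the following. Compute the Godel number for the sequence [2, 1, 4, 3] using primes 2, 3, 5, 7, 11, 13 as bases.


Encode each element as an exponent of the corresponding prime:
  2^2 = 4
  3^1 = 3
  5^4 = 625
  7^3 = 343
Product = 4 * 3 * 625 * 343 = 2572500

2572500


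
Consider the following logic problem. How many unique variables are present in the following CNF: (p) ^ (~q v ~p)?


Identify each variable that appears in the formula.
Variables found: p, q
Count = 2

2


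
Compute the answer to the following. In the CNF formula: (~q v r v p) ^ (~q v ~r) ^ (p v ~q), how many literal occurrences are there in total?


Counting literals in each clause:
Clause 1: 3 literal(s)
Clause 2: 2 literal(s)
Clause 3: 2 literal(s)
Total = 7

7


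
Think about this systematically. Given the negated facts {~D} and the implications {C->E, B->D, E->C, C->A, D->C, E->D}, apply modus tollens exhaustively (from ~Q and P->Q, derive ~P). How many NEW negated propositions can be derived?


Initial negated facts: {~D}
Apply modus tollens to closure:
  ~D and B->D  =>  ~B
  ~D and E->D  =>  ~E
  ~E and C->E  =>  ~C
Final negated: {~B, ~C, ~D, ~E}
New negations: {~B, ~C, ~E}
Count = 3

3


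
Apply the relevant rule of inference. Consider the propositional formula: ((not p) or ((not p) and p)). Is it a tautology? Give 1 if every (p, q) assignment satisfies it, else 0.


Check all 4 assignments:
p=0, q=0: 1
p=0, q=1: 1
p=1, q=0: 0
p=1, q=1: 0
Satisfying count = 2/4.
Tautology iff count = 4: no.

0


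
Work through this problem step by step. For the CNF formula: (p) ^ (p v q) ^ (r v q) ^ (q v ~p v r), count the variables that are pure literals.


Check each variable for pure literal status:
p: mixed (not pure)
q: pure positive
r: pure positive
Pure literal count = 2

2


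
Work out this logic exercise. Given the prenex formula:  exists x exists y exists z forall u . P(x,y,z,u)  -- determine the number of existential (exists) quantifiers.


Quantifier prefix: exists x exists y exists z forall u
Mark each quantifier type:
  E E E U
Universal count = 1, Existential count = 3
Asked for existential (exists) quantifiers: 3

3


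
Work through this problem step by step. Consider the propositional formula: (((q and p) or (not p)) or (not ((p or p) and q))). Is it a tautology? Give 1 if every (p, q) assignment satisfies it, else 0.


Check all 4 assignments:
p=0, q=0: 1
p=0, q=1: 1
p=1, q=0: 1
p=1, q=1: 1
Satisfying count = 4/4.
Tautology iff count = 4: yes.

1


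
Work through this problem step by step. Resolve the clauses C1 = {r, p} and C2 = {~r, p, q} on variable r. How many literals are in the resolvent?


Remove r from C1 and ~r from C2.
C1 remainder: {p}
C2 remainder: {p, q}
Union (resolvent): {p, q}
Resolvent has 2 literal(s).

2


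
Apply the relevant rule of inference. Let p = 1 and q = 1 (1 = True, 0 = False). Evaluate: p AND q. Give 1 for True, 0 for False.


p = 1, q = 1
Operation: p AND q
Evaluate: 1 AND 1 = 1

1


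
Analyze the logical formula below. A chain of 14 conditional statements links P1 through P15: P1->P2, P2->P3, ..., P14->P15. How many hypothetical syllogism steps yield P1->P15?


With 14 implications in a chain connecting 15 propositions:
P1->P2, P2->P3, ..., P14->P15
Steps needed = (number of implications) - 1 = 14 - 1 = 13

13


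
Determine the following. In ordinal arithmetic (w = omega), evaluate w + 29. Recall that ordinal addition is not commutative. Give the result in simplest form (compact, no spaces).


Compute w + 29.
Ordinal + is associative but NOT commutative; for finite n>0, n + w = w but w + n stays w+n.
w + 29 is already in normal form (a successor ordinal beyond w).
Result = w+29

w+29


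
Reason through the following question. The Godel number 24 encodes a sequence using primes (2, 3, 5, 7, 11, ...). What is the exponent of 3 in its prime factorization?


Factorize 24 by dividing by 3 repeatedly.
Division steps: 3 divides 24 exactly 1 time(s).
Exponent of 3 = 1

1


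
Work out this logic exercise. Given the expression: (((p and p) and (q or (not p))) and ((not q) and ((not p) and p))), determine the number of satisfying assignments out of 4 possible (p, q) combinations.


Check all 4 assignments:
p=0, q=0: 0
p=0, q=1: 0
p=1, q=0: 0
p=1, q=1: 0
Count of True = 0

0


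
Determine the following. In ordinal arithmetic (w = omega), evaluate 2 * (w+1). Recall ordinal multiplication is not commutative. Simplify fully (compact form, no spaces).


Compute 2 * (w+1).
Ordinal * is associative and left-distributive over +, but NOT commutative; for finite n>1, n*w = w but w*n stays w*n.
By left-distributivity: 2 * (w+1) = 2*w + 2*1 = w + 2 = w+2.
Result = w+2

w+2


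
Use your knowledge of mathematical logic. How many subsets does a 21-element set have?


The power set of a set with n elements has 2^n elements.
|P(S)| = 2^21 = 2097152

2097152


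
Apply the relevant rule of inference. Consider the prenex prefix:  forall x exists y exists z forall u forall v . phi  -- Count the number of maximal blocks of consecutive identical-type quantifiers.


Quantifier-type sequence: A E E A A  (A=forall, E=exists)
Group into maximal same-type runs:
  Ax1 | Ex2 | Ax2
Number of blocks = 3

3


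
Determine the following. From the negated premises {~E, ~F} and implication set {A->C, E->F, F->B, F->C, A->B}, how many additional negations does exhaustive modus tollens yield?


Initial negated facts: {~E, ~F}
Apply modus tollens to closure:
  (no implication fires)
Final negated: {~E, ~F}
New negations: {(none)}
Count = 0

0


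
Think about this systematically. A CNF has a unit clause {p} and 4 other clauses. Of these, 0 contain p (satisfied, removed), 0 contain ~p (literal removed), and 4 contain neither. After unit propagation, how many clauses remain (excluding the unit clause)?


Satisfied (removed): 0
Shortened (remain): 0
Unchanged (remain): 4
Remaining = 0 + 4 = 4

4


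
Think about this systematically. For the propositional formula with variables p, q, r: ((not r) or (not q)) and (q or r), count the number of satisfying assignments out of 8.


Evaluate all 8 assignments for p, q, r:
p=0, q=0, r=0: 0
p=0, q=0, r=1: 1
p=0, q=1, r=0: 1
p=0, q=1, r=1: 0
p=1, q=0, r=0: 0
p=1, q=0, r=1: 1
p=1, q=1, r=0: 1
p=1, q=1, r=1: 0
Satisfying count = 4

4


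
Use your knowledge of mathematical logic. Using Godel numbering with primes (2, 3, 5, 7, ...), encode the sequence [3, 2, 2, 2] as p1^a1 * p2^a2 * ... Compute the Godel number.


Encode each element as an exponent of the corresponding prime:
  2^3 = 8
  3^2 = 9
  5^2 = 25
  7^2 = 49
Product = 8 * 9 * 25 * 49 = 88200

88200


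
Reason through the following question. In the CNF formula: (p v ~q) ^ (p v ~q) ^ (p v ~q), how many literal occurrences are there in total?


Counting literals in each clause:
Clause 1: 2 literal(s)
Clause 2: 2 literal(s)
Clause 3: 2 literal(s)
Total = 6

6


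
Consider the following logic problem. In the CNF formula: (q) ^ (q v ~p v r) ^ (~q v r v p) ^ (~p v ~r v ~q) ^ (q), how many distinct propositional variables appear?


Identify each variable that appears in the formula.
Variables found: p, q, r
Count = 3

3


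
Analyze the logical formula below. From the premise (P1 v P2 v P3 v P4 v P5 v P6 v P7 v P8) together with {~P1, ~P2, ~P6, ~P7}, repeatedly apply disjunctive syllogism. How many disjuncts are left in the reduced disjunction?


Original disjuncts (8): P1, P2, P3, P4, P5, P6, P7, P8
Negated (eliminate): ~P1, ~P2, ~P6, ~P7
Remaining disjuncts: P3, P4, P5, P8
Count = 8 - 4 = 4

4


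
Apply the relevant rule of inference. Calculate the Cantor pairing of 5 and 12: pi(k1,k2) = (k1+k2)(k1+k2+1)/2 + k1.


k1 + k2 = 17
(k1+k2)(k1+k2+1)/2 = 17 * 18 / 2 = 153
pi = 153 + 5 = 158

158


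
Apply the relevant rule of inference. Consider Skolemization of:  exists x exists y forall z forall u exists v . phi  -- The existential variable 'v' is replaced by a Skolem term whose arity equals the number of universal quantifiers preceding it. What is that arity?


Quantifier prefix: exists x exists y forall z forall u exists v
'v' is existentially quantified at position 5.
Universal variables preceding it: z, u
Skolem function arity = 2

2


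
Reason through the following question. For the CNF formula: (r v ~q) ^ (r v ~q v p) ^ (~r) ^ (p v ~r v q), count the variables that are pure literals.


Check each variable for pure literal status:
p: pure positive
q: mixed (not pure)
r: mixed (not pure)
Pure literal count = 1

1


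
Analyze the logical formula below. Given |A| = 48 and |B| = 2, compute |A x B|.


The Cartesian product A x B contains all ordered pairs (a, b).
|A x B| = |A| * |B| = 48 * 2 = 96

96


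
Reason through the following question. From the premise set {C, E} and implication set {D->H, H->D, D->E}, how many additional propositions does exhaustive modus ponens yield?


Initial facts: {C, E}
Apply modus ponens to closure:
  (no implication fires)
Final known: {C, E}
New propositions: {(none)}
Count = 0

0


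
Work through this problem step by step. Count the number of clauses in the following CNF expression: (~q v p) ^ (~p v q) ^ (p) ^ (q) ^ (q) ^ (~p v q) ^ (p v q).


A CNF formula is a conjunction of clauses.
Clauses are separated by ^.
Counting the conjuncts: 7 clauses.

7


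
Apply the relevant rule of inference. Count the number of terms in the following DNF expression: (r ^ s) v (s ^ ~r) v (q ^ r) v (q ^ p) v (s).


A DNF formula is a disjunction of terms (conjunctions).
Terms are separated by v.
Counting the disjuncts: 5 terms.

5


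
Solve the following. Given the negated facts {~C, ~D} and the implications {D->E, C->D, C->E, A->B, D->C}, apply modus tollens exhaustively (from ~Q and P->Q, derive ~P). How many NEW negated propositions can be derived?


Initial negated facts: {~C, ~D}
Apply modus tollens to closure:
  (no implication fires)
Final negated: {~C, ~D}
New negations: {(none)}
Count = 0

0


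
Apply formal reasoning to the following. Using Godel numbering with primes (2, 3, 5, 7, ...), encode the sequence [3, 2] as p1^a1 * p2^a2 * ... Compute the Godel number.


Encode each element as an exponent of the corresponding prime:
  2^3 = 8
  3^2 = 9
Product = 8 * 9 = 72

72


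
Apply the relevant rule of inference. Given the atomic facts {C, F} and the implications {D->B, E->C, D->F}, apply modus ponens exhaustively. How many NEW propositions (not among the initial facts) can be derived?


Initial facts: {C, F}
Apply modus ponens to closure:
  (no implication fires)
Final known: {C, F}
New propositions: {(none)}
Count = 0

0
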